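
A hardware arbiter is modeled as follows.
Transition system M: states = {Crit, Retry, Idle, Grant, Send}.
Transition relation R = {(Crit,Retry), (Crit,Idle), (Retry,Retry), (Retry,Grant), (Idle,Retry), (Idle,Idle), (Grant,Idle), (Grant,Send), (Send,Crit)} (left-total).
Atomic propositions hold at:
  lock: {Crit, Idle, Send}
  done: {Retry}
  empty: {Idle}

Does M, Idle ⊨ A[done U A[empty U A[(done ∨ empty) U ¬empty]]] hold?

Sat(done ∨ empty) = {Retry, Idle}
Sat(¬empty) = {Crit, Retry, Grant, Send}
A[(done ∨ empty) U ¬empty]: least fixpoint, start Z0 = Sat(¬empty) = {Crit, Retry, Grant, Send}, add states in Sat(done ∨ empty) with every successor in Z. Already a fixed point.
Sat(A[(done ∨ empty) U ¬empty]) = {Crit, Retry, Grant, Send}
A[empty U A[(done ∨ empty) U ¬empty]]: least fixpoint, start Z0 = Sat(A[(done ∨ empty) U ¬empty]) = {Crit, Retry, Grant, Send}, add states in Sat(empty) with every successor in Z. Already a fixed point.
Sat(A[empty U A[(done ∨ empty) U ¬empty]]) = {Crit, Retry, Grant, Send}
A[done U A[empty U A[(done ∨ empty) U ¬empty]]]: least fixpoint, start Z0 = Sat(A[empty U A[(done ∨ empty) U ¬empty]]) = {Crit, Retry, Grant, Send}, add states in Sat(done) with every successor in Z. Already a fixed point.
Sat(A[done U A[empty U A[(done ∨ empty) U ¬empty]]]) = {Crit, Retry, Grant, Send}
Idle ∉ Sat(A[done U A[empty U A[(done ∨ empty) U ¬empty]]]) = {Crit, Retry, Grant, Send}, so the formula does not hold at Idle.

No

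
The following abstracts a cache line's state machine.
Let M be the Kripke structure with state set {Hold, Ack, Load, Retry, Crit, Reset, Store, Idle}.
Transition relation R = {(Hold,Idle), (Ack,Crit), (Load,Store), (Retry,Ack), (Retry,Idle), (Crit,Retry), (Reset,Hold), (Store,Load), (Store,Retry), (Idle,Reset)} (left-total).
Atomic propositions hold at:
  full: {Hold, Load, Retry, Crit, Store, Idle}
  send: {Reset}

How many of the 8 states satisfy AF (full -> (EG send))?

EG send: greatest fixpoint, start Z0 = {Reset}, keep only states in Sat with some successor in Z. Z1 = ∅; fixed.
Sat(EG send) = ∅
Sat(full -> (EG send)) = {Ack, Reset}
AF (full -> (EG send)): least fixpoint, start Z0 = {Ack, Reset}, add states with every successor in Z. Z1 = {Ack, Reset, Idle}; Z2 = {Hold, Ack, Retry, Reset, Idle}; Z3 = {Hold, Ack, Retry, Crit, Reset, Idle}; fixed.
Sat(AF (full -> (EG send))) = {Hold, Ack, Retry, Crit, Reset, Idle}
|Sat(AF (full -> (EG send)))| = |{Hold, Ack, Retry, Crit, Reset, Idle}| = 6.

6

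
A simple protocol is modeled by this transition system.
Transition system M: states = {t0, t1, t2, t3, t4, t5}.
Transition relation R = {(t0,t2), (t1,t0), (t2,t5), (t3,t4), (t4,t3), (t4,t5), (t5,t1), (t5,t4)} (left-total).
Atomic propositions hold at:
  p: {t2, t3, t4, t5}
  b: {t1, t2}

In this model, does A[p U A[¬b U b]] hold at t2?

Yes

Sat(¬b) = {t0, t3, t4, t5}
A[¬b U b]: least fixpoint, start Z0 = Sat(b) = {t1, t2}, add states in Sat(¬b) with every successor in Z. Z1 = {t0, t1, t2}; fixed.
Sat(A[¬b U b]) = {t0, t1, t2}
A[p U A[¬b U b]]: least fixpoint, start Z0 = Sat(A[¬b U b]) = {t0, t1, t2}, add states in Sat(p) with every successor in Z. Already a fixed point.
Sat(A[p U A[¬b U b]]) = {t0, t1, t2}
t2 ∈ Sat(A[p U A[¬b U b]]) = {t0, t1, t2}, so the formula holds at t2.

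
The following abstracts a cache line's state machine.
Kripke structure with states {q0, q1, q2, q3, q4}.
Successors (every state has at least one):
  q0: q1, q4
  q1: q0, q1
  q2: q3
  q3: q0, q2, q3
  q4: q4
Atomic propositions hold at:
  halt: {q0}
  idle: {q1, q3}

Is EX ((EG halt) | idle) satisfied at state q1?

Yes

EG halt: greatest fixpoint, start Z0 = {q0}, keep only states in Sat with some successor in Z. Z1 = ∅; fixed.
Sat(EG halt) = ∅
Sat((EG halt) | idle) = {q1, q3}
Sat(EX ((EG halt) | idle)) = {s : some successor in {q1, q3}} = {q0, q1, q2, q3}
q1 ∈ Sat(EX ((EG halt) | idle)) = {q0, q1, q2, q3}, so the formula holds at q1.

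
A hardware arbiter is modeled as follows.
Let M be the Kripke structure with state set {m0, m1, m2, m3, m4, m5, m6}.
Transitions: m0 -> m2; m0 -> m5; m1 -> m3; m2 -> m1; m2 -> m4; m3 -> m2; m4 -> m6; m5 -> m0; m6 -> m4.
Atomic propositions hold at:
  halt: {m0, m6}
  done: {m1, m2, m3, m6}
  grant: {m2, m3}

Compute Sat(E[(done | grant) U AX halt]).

Sat(done | grant) = {m1, m2, m3, m6}
Sat(AX halt) = {s : every successor in {m0, m6}} = {m4, m5}
E[(done | grant) U AX halt]: least fixpoint, start Z0 = Sat(AX halt) = {m4, m5}, add states in Sat(done | grant) with some successor in Z. Z1 = {m2, m4, m5, m6}; Z2 = {m2, m3, m4, m5, m6}; Z3 = {m1, m2, m3, m4, m5, m6}; fixed.
Sat(E[(done | grant) U AX halt]) = {m1, m2, m3, m4, m5, m6}

{m1, m2, m3, m4, m5, m6}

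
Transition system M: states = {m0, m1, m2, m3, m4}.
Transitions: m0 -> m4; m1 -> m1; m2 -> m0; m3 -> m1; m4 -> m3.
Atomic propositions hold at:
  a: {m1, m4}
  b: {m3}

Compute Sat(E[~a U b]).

{m3}

Sat(~a) = {m0, m2, m3}
E[~a U b]: least fixpoint, start Z0 = Sat(b) = {m3}, add states in Sat(~a) with some successor in Z. Already a fixed point.
Sat(E[~a U b]) = {m3}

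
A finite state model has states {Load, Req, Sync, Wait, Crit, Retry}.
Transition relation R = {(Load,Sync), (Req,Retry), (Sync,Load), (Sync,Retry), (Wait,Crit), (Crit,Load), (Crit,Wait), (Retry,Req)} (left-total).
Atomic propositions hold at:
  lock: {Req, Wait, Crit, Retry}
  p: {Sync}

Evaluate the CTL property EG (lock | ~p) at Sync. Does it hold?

No

Sat(~p) = {Load, Req, Wait, Crit, Retry}
Sat(lock | ~p) = {Load, Req, Wait, Crit, Retry}
EG (lock | ~p): greatest fixpoint, start Z0 = {Load, Req, Wait, Crit, Retry}, keep only states in Sat with some successor in Z. Z1 = {Req, Wait, Crit, Retry}; fixed.
Sat(EG (lock | ~p)) = {Req, Wait, Crit, Retry}
Sync ∉ Sat(EG (lock | ~p)) = {Req, Wait, Crit, Retry}, so the formula does not hold at Sync.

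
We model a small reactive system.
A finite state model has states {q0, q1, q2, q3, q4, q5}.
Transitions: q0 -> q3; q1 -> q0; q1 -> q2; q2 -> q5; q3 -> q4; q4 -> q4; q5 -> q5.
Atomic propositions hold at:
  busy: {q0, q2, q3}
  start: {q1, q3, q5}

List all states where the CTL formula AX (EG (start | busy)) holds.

{q2, q5}

Sat(start | busy) = {q0, q1, q2, q3, q5}
EG (start | busy): greatest fixpoint, start Z0 = {q0, q1, q2, q3, q5}, keep only states in Sat with some successor in Z. Z1 = {q0, q1, q2, q5}; Z2 = {q1, q2, q5}; fixed.
Sat(EG (start | busy)) = {q1, q2, q5}
Sat(AX (EG (start | busy))) = {s : every successor in {q1, q2, q5}} = {q2, q5}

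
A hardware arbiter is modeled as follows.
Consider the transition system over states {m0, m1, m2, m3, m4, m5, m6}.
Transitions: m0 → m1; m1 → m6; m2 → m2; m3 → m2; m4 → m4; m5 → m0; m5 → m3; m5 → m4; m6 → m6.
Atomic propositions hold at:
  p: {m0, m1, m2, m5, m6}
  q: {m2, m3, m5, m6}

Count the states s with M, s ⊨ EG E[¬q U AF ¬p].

1

Sat(¬q) = {m0, m1, m4}
Sat(¬p) = {m3, m4}
AF ¬p: least fixpoint, start Z0 = {m3, m4}, add states with every successor in Z. Already a fixed point.
Sat(AF ¬p) = {m3, m4}
E[¬q U AF ¬p]: least fixpoint, start Z0 = Sat(AF ¬p) = {m3, m4}, add states in Sat(¬q) with some successor in Z. Already a fixed point.
Sat(E[¬q U AF ¬p]) = {m3, m4}
EG E[¬q U AF ¬p]: greatest fixpoint, start Z0 = {m3, m4}, keep only states in Sat with some successor in Z. Z1 = {m4}; fixed.
Sat(EG E[¬q U AF ¬p]) = {m4}
|Sat(EG E[¬q U AF ¬p])| = |{m4}| = 1.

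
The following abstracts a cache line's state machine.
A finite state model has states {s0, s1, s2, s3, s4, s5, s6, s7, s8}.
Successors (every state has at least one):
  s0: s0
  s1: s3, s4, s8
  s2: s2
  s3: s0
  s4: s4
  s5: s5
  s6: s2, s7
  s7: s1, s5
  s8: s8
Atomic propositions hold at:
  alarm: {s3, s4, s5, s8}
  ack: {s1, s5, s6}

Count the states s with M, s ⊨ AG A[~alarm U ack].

Sat(~alarm) = {s0, s1, s2, s6, s7}
A[~alarm U ack]: least fixpoint, start Z0 = Sat(ack) = {s1, s5, s6}, add states in Sat(~alarm) with every successor in Z. Z1 = {s1, s5, s6, s7}; fixed.
Sat(A[~alarm U ack]) = {s1, s5, s6, s7}
AG A[~alarm U ack]: greatest fixpoint, start Z0 = {s1, s5, s6, s7}, keep only states in Sat with every successor in Z. Z1 = {s5, s7}; Z2 = {s5}; fixed.
Sat(AG A[~alarm U ack]) = {s5}
|Sat(AG A[~alarm U ack])| = |{s5}| = 1.

1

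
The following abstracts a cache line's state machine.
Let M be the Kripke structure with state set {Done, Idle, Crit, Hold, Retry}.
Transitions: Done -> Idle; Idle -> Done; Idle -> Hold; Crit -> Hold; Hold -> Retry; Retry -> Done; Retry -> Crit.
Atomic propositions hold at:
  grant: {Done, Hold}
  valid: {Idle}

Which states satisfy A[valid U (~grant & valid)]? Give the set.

Sat(~grant) = {Idle, Crit, Retry}
Sat(~grant & valid) = {Idle}
A[valid U (~grant & valid)]: least fixpoint, start Z0 = Sat((~grant & valid)) = {Idle}, add states in Sat(valid) with every successor in Z. Already a fixed point.
Sat(A[valid U (~grant & valid)]) = {Idle}

{Idle}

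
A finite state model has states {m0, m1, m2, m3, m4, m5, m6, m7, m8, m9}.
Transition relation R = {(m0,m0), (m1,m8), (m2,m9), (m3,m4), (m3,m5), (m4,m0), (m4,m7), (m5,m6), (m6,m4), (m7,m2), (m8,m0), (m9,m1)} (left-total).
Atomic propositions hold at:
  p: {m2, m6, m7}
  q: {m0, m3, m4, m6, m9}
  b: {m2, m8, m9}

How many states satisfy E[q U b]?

3

E[q U b]: least fixpoint, start Z0 = Sat(b) = {m2, m8, m9}, add states in Sat(q) with some successor in Z. Already a fixed point.
Sat(E[q U b]) = {m2, m8, m9}
|Sat(E[q U b])| = |{m2, m8, m9}| = 3.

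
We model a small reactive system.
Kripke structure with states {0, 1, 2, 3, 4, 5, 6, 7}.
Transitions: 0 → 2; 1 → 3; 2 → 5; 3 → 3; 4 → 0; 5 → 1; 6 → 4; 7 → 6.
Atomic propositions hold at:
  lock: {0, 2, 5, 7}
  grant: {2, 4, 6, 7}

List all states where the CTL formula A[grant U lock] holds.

{0, 2, 4, 5, 6, 7}

A[grant U lock]: least fixpoint, start Z0 = Sat(lock) = {0, 2, 5, 7}, add states in Sat(grant) with every successor in Z. Z1 = {0, 2, 4, 5, 7}; Z2 = {0, 2, 4, 5, 6, 7}; fixed.
Sat(A[grant U lock]) = {0, 2, 4, 5, 6, 7}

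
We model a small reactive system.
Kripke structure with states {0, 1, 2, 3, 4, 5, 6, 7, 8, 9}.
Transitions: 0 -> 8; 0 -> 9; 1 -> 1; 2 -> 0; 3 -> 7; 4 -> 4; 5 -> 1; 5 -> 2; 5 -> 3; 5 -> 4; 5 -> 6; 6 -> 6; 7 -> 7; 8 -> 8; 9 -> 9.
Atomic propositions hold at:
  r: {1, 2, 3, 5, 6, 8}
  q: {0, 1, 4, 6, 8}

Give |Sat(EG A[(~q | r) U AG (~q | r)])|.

Sat(~q) = {2, 3, 5, 7, 9}
Sat(~q | r) = {1, 2, 3, 5, 6, 7, 8, 9}
AG (~q | r): greatest fixpoint, start Z0 = {1, 2, 3, 5, 6, 7, 8, 9}, keep only states in Sat with every successor in Z. Z1 = {1, 3, 6, 7, 8, 9}; fixed.
Sat(AG (~q | r)) = {1, 3, 6, 7, 8, 9}
A[(~q | r) U AG (~q | r)]: least fixpoint, start Z0 = Sat(AG (~q | r)) = {1, 3, 6, 7, 8, 9}, add states in Sat(~q | r) with every successor in Z. Already a fixed point.
Sat(A[(~q | r) U AG (~q | r)]) = {1, 3, 6, 7, 8, 9}
EG A[(~q | r) U AG (~q | r)]: greatest fixpoint, start Z0 = {1, 3, 6, 7, 8, 9}, keep only states in Sat with some successor in Z. Already a fixed point.
Sat(EG A[(~q | r) U AG (~q | r)]) = {1, 3, 6, 7, 8, 9}
|Sat(EG A[(~q | r) U AG (~q | r)])| = |{1, 3, 6, 7, 8, 9}| = 6.

6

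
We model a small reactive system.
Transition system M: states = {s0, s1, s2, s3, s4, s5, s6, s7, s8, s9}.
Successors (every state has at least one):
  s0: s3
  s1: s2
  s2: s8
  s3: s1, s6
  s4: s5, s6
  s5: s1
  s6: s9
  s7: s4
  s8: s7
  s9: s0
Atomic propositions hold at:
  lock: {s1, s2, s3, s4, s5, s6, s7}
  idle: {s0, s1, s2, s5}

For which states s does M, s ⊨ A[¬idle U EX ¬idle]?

{s0, s2, s3, s4, s6, s7, s8, s9}

Sat(¬idle) = {s3, s4, s6, s7, s8, s9}
Sat(EX ¬idle) = {s : some successor in {s3, s4, s6, s7, s8, s9}} = {s0, s2, s3, s4, s6, s7, s8}
A[¬idle U EX ¬idle]: least fixpoint, start Z0 = Sat(EX ¬idle) = {s0, s2, s3, s4, s6, s7, s8}, add states in Sat(¬idle) with every successor in Z. Z1 = {s0, s2, s3, s4, s6, s7, s8, s9}; fixed.
Sat(A[¬idle U EX ¬idle]) = {s0, s2, s3, s4, s6, s7, s8, s9}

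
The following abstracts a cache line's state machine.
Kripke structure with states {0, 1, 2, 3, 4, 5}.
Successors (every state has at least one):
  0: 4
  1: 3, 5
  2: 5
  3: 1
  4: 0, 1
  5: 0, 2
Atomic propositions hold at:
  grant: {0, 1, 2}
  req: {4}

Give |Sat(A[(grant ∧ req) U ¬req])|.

Sat(grant ∧ req) = ∅
Sat(¬req) = {0, 1, 2, 3, 5}
A[(grant ∧ req) U ¬req]: least fixpoint, start Z0 = Sat(¬req) = {0, 1, 2, 3, 5}, add states in Sat(grant ∧ req) with every successor in Z. Already a fixed point.
Sat(A[(grant ∧ req) U ¬req]) = {0, 1, 2, 3, 5}
|Sat(A[(grant ∧ req) U ¬req])| = |{0, 1, 2, 3, 5}| = 5.

5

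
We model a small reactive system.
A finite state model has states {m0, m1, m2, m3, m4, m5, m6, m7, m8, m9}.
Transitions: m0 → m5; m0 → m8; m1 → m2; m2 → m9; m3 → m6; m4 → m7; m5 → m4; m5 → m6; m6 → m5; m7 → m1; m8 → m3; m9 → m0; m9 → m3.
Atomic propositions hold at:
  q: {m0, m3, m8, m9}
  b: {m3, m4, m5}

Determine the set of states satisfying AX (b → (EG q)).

{m1, m2, m3, m4, m7}

EG q: greatest fixpoint, start Z0 = {m0, m3, m8, m9}, keep only states in Sat with some successor in Z. Z1 = {m0, m8, m9}; Z2 = {m0, m9}; Z3 = {m9}; Z4 = ∅; fixed.
Sat(EG q) = ∅
Sat(b → (EG q)) = {m0, m1, m2, m6, m7, m8, m9}
Sat(AX (b → (EG q))) = {s : every successor in {m0, m1, m2, m6, m7, m8, m9}} = {m1, m2, m3, m4, m7}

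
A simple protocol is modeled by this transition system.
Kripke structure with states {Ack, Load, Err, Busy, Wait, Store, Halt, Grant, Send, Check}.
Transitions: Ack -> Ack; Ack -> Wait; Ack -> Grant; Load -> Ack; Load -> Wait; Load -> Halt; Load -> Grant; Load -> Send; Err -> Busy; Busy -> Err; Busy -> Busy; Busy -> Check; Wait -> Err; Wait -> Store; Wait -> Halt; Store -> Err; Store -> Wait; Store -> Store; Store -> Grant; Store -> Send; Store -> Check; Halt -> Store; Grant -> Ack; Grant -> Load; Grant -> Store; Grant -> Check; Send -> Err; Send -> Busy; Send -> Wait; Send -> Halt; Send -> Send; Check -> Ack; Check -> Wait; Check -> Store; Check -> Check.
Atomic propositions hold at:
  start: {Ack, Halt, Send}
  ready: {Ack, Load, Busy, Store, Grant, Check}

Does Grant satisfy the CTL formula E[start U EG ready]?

Yes

EG ready: greatest fixpoint, start Z0 = {Ack, Load, Busy, Store, Grant, Check}, keep only states in Sat with some successor in Z. Already a fixed point.
Sat(EG ready) = {Ack, Load, Busy, Store, Grant, Check}
E[start U EG ready]: least fixpoint, start Z0 = Sat(EG ready) = {Ack, Load, Busy, Store, Grant, Check}, add states in Sat(start) with some successor in Z. Z1 = {Ack, Load, Busy, Store, Halt, Grant, Send, Check}; fixed.
Sat(E[start U EG ready]) = {Ack, Load, Busy, Store, Halt, Grant, Send, Check}
Grant ∈ Sat(E[start U EG ready]) = {Ack, Load, Busy, Store, Halt, Grant, Send, Check}, so the formula holds at Grant.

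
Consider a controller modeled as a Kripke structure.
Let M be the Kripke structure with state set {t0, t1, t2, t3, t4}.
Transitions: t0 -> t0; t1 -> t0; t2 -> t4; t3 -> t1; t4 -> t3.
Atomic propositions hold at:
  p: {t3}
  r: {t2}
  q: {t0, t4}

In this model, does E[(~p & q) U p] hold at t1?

No

Sat(~p) = {t0, t1, t2, t4}
Sat(~p & q) = {t0, t4}
E[(~p & q) U p]: least fixpoint, start Z0 = Sat(p) = {t3}, add states in Sat(~p & q) with some successor in Z. Z1 = {t3, t4}; fixed.
Sat(E[(~p & q) U p]) = {t3, t4}
t1 ∉ Sat(E[(~p & q) U p]) = {t3, t4}, so the formula does not hold at t1.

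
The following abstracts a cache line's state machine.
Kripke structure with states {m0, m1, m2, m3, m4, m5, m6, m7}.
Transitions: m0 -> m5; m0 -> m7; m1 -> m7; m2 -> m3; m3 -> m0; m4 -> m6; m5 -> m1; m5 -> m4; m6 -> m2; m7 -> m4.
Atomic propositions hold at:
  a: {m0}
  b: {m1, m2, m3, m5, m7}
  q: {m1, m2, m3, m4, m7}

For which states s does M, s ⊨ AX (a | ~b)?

{m3, m4, m7}

Sat(~b) = {m0, m4, m6}
Sat(a | ~b) = {m0, m4, m6}
Sat(AX (a | ~b)) = {s : every successor in {m0, m4, m6}} = {m3, m4, m7}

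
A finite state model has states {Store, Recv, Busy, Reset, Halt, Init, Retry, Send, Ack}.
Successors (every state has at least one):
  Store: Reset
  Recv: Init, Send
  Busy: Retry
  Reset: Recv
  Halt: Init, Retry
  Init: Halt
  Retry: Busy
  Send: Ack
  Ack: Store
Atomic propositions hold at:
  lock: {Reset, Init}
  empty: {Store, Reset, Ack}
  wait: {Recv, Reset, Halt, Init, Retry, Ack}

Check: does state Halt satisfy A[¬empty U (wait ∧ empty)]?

Sat(¬empty) = {Recv, Busy, Halt, Init, Retry, Send}
Sat(wait ∧ empty) = {Reset, Ack}
A[¬empty U (wait ∧ empty)]: least fixpoint, start Z0 = Sat((wait ∧ empty)) = {Reset, Ack}, add states in Sat(¬empty) with every successor in Z. Z1 = {Reset, Send, Ack}; fixed.
Sat(A[¬empty U (wait ∧ empty)]) = {Reset, Send, Ack}
Halt ∉ Sat(A[¬empty U (wait ∧ empty)]) = {Reset, Send, Ack}, so the formula does not hold at Halt.

No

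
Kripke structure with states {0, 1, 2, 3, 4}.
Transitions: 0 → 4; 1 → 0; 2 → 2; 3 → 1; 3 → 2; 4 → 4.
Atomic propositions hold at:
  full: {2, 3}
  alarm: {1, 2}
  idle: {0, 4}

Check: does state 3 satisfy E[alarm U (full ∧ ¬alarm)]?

Sat(¬alarm) = {0, 3, 4}
Sat(full ∧ ¬alarm) = {3}
E[alarm U (full ∧ ¬alarm)]: least fixpoint, start Z0 = Sat((full ∧ ¬alarm)) = {3}, add states in Sat(alarm) with some successor in Z. Already a fixed point.
Sat(E[alarm U (full ∧ ¬alarm)]) = {3}
3 ∈ Sat(E[alarm U (full ∧ ¬alarm)]) = {3}, so the formula holds at 3.

Yes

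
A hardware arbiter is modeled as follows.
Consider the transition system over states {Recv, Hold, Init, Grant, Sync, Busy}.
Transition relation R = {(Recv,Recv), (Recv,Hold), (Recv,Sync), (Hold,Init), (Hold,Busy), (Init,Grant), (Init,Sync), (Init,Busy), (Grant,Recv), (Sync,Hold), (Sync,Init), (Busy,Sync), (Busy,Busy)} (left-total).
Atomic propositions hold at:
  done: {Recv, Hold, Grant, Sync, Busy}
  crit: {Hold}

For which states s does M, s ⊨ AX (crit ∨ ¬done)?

{Sync}

Sat(¬done) = {Init}
Sat(crit ∨ ¬done) = {Hold, Init}
Sat(AX (crit ∨ ¬done)) = {s : every successor in {Hold, Init}} = {Sync}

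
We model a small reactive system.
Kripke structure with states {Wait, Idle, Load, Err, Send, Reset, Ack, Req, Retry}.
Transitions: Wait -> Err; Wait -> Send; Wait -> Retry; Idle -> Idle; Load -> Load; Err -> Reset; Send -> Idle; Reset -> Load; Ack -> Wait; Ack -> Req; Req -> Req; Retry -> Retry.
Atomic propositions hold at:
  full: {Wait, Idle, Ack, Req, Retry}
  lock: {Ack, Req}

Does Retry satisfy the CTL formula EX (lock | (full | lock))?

Sat(full | lock) = {Wait, Idle, Ack, Req, Retry}
Sat(lock | (full | lock)) = {Wait, Idle, Ack, Req, Retry}
Sat(EX (lock | (full | lock))) = {s : some successor in {Wait, Idle, Ack, Req, Retry}} = {Wait, Idle, Send, Ack, Req, Retry}
Retry ∈ Sat(EX (lock | (full | lock))) = {Wait, Idle, Send, Ack, Req, Retry}, so the formula holds at Retry.

Yes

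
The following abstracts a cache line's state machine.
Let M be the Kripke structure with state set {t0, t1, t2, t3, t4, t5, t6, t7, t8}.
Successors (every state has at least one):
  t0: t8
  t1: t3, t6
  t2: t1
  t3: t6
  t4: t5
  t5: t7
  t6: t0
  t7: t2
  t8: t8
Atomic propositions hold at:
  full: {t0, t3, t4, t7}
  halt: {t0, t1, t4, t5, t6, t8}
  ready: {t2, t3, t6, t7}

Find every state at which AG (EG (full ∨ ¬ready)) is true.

{t0, t8}

Sat(¬ready) = {t0, t1, t4, t5, t8}
Sat(full ∨ ¬ready) = {t0, t1, t3, t4, t5, t7, t8}
EG (full ∨ ¬ready): greatest fixpoint, start Z0 = {t0, t1, t3, t4, t5, t7, t8}, keep only states in Sat with some successor in Z. Z1 = {t0, t1, t4, t5, t8}; Z2 = {t0, t4, t8}; Z3 = {t0, t8}; fixed.
Sat(EG (full ∨ ¬ready)) = {t0, t8}
AG (EG (full ∨ ¬ready)): greatest fixpoint, start Z0 = {t0, t8}, keep only states in Sat with every successor in Z. Already a fixed point.
Sat(AG (EG (full ∨ ¬ready))) = {t0, t8}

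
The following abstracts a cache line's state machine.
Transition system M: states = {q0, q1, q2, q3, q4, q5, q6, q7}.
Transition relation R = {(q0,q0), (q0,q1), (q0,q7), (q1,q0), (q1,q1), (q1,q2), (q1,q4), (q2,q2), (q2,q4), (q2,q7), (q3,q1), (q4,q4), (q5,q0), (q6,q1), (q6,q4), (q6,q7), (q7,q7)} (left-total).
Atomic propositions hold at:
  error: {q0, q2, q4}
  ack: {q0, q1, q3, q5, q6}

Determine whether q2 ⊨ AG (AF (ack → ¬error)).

Yes

Sat(¬error) = {q1, q3, q5, q6, q7}
Sat(ack → ¬error) = {q1, q2, q3, q4, q5, q6, q7}
AF (ack → ¬error): least fixpoint, start Z0 = {q1, q2, q3, q4, q5, q6, q7}, add states with every successor in Z. Already a fixed point.
Sat(AF (ack → ¬error)) = {q1, q2, q3, q4, q5, q6, q7}
AG (AF (ack → ¬error)): greatest fixpoint, start Z0 = {q1, q2, q3, q4, q5, q6, q7}, keep only states in Sat with every successor in Z. Z1 = {q2, q3, q4, q6, q7}; Z2 = {q2, q4, q7}; fixed.
Sat(AG (AF (ack → ¬error))) = {q2, q4, q7}
q2 ∈ Sat(AG (AF (ack → ¬error))) = {q2, q4, q7}, so the formula holds at q2.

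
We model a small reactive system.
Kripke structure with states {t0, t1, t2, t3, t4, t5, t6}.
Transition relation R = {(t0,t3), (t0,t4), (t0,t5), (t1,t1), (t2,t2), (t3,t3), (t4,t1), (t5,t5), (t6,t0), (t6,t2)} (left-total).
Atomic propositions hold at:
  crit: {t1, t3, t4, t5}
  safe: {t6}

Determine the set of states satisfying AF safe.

{t6}

AF safe: least fixpoint, start Z0 = {t6}, add states with every successor in Z. Already a fixed point.
Sat(AF safe) = {t6}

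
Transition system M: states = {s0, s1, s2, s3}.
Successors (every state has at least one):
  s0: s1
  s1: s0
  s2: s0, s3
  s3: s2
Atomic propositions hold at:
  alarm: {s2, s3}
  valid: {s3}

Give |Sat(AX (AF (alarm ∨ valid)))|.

1

Sat(alarm ∨ valid) = {s2, s3}
AF (alarm ∨ valid): least fixpoint, start Z0 = {s2, s3}, add states with every successor in Z. Already a fixed point.
Sat(AF (alarm ∨ valid)) = {s2, s3}
Sat(AX (AF (alarm ∨ valid))) = {s : every successor in {s2, s3}} = {s3}
|Sat(AX (AF (alarm ∨ valid)))| = |{s3}| = 1.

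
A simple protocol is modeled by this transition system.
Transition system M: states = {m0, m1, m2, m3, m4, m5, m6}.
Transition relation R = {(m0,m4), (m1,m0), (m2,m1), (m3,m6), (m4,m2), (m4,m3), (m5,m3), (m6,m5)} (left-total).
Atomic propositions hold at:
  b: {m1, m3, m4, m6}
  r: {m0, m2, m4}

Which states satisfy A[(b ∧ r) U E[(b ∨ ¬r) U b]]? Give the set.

{m1, m3, m4, m5, m6}

Sat(b ∧ r) = {m4}
Sat(¬r) = {m1, m3, m5, m6}
Sat(b ∨ ¬r) = {m1, m3, m4, m5, m6}
E[(b ∨ ¬r) U b]: least fixpoint, start Z0 = Sat(b) = {m1, m3, m4, m6}, add states in Sat(b ∨ ¬r) with some successor in Z. Z1 = {m1, m3, m4, m5, m6}; fixed.
Sat(E[(b ∨ ¬r) U b]) = {m1, m3, m4, m5, m6}
A[(b ∧ r) U E[(b ∨ ¬r) U b]]: least fixpoint, start Z0 = Sat(E[(b ∨ ¬r) U b]) = {m1, m3, m4, m5, m6}, add states in Sat(b ∧ r) with every successor in Z. Already a fixed point.
Sat(A[(b ∧ r) U E[(b ∨ ¬r) U b]]) = {m1, m3, m4, m5, m6}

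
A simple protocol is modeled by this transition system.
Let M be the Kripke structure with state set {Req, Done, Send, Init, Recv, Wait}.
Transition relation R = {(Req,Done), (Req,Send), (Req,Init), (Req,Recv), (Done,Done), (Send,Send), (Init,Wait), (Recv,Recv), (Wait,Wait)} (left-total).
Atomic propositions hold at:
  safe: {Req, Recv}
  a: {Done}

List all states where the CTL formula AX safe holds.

{Recv}

Sat(AX safe) = {s : every successor in {Req, Recv}} = {Recv}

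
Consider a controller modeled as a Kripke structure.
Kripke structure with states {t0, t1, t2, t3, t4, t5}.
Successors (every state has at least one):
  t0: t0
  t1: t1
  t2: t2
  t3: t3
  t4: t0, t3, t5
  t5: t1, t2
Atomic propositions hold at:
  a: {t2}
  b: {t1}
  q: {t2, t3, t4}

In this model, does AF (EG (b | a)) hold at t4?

No

Sat(b | a) = {t1, t2}
EG (b | a): greatest fixpoint, start Z0 = {t1, t2}, keep only states in Sat with some successor in Z. Already a fixed point.
Sat(EG (b | a)) = {t1, t2}
AF (EG (b | a)): least fixpoint, start Z0 = {t1, t2}, add states with every successor in Z. Z1 = {t1, t2, t5}; fixed.
Sat(AF (EG (b | a))) = {t1, t2, t5}
t4 ∉ Sat(AF (EG (b | a))) = {t1, t2, t5}, so the formula does not hold at t4.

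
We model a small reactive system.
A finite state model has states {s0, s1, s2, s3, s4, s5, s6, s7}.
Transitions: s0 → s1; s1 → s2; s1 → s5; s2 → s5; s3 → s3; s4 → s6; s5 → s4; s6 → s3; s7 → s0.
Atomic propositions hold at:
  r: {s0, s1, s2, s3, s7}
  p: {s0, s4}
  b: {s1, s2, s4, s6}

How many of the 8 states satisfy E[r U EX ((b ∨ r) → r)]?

6

Sat(b ∨ r) = {s0, s1, s2, s3, s4, s6, s7}
Sat((b ∨ r) → r) = {s0, s1, s2, s3, s5, s7}
Sat(EX ((b ∨ r) → r)) = {s : some successor in {s0, s1, s2, s3, s5, s7}} = {s0, s1, s2, s3, s6, s7}
E[r U EX ((b ∨ r) → r)]: least fixpoint, start Z0 = Sat(EX ((b ∨ r) → r)) = {s0, s1, s2, s3, s6, s7}, add states in Sat(r) with some successor in Z. Already a fixed point.
Sat(E[r U EX ((b ∨ r) → r)]) = {s0, s1, s2, s3, s6, s7}
|Sat(E[r U EX ((b ∨ r) → r)])| = |{s0, s1, s2, s3, s6, s7}| = 6.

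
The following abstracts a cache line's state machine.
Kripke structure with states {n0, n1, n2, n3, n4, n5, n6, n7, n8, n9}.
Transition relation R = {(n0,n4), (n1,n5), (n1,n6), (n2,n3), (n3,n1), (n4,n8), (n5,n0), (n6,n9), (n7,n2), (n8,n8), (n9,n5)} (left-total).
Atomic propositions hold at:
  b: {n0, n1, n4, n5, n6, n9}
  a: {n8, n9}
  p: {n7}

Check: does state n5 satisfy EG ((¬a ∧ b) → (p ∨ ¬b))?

Sat(¬a) = {n0, n1, n2, n3, n4, n5, n6, n7}
Sat(¬a ∧ b) = {n0, n1, n4, n5, n6}
Sat(¬b) = {n2, n3, n7, n8}
Sat(p ∨ ¬b) = {n2, n3, n7, n8}
Sat((¬a ∧ b) → (p ∨ ¬b)) = {n2, n3, n7, n8, n9}
EG ((¬a ∧ b) → (p ∨ ¬b)): greatest fixpoint, start Z0 = {n2, n3, n7, n8, n9}, keep only states in Sat with some successor in Z. Z1 = {n2, n7, n8}; Z2 = {n7, n8}; Z3 = {n8}; fixed.
Sat(EG ((¬a ∧ b) → (p ∨ ¬b))) = {n8}
n5 ∉ Sat(EG ((¬a ∧ b) → (p ∨ ¬b))) = {n8}, so the formula does not hold at n5.

No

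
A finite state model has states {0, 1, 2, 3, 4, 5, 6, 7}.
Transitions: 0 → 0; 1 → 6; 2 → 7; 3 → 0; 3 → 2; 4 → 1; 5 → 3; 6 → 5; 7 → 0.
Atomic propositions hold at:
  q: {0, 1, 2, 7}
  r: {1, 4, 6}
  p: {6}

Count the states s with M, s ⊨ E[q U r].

3

E[q U r]: least fixpoint, start Z0 = Sat(r) = {1, 4, 6}, add states in Sat(q) with some successor in Z. Already a fixed point.
Sat(E[q U r]) = {1, 4, 6}
|Sat(E[q U r])| = |{1, 4, 6}| = 3.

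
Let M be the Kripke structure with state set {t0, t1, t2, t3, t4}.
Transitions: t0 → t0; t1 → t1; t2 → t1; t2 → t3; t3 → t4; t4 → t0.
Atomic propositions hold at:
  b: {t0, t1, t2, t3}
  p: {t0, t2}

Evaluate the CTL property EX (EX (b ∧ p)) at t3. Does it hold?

Yes

Sat(b ∧ p) = {t0, t2}
Sat(EX (b ∧ p)) = {s : some successor in {t0, t2}} = {t0, t4}
Sat(EX (EX (b ∧ p))) = {s : some successor in {t0, t4}} = {t0, t3, t4}
t3 ∈ Sat(EX (EX (b ∧ p))) = {t0, t3, t4}, so the formula holds at t3.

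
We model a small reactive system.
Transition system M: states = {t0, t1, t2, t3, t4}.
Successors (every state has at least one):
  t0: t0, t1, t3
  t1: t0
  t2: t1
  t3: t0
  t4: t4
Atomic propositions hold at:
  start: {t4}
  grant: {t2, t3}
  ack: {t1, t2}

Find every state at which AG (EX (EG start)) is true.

{t4}

EG start: greatest fixpoint, start Z0 = {t4}, keep only states in Sat with some successor in Z. Already a fixed point.
Sat(EG start) = {t4}
Sat(EX (EG start)) = {s : some successor in {t4}} = {t4}
AG (EX (EG start)): greatest fixpoint, start Z0 = {t4}, keep only states in Sat with every successor in Z. Already a fixed point.
Sat(AG (EX (EG start))) = {t4}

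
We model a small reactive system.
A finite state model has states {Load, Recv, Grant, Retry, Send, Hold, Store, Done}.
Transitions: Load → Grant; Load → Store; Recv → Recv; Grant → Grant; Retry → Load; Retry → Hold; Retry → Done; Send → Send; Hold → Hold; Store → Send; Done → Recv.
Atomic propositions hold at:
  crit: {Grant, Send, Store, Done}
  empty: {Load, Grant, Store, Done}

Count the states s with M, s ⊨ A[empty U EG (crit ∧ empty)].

Sat(crit ∧ empty) = {Grant, Store, Done}
EG (crit ∧ empty): greatest fixpoint, start Z0 = {Grant, Store, Done}, keep only states in Sat with some successor in Z. Z1 = {Grant}; fixed.
Sat(EG (crit ∧ empty)) = {Grant}
A[empty U EG (crit ∧ empty)]: least fixpoint, start Z0 = Sat(EG (crit ∧ empty)) = {Grant}, add states in Sat(empty) with every successor in Z. Already a fixed point.
Sat(A[empty U EG (crit ∧ empty)]) = {Grant}
|Sat(A[empty U EG (crit ∧ empty)])| = |{Grant}| = 1.

1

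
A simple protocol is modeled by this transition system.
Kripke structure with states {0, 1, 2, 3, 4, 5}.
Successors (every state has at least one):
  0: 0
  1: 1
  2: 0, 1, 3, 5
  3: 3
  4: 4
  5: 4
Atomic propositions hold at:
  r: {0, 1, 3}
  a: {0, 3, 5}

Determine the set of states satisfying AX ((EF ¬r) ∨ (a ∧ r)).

Sat(¬r) = {2, 4, 5}
EF ¬r: least fixpoint, start Z0 = {2, 4, 5}, add states with some successor in Z. Already a fixed point.
Sat(EF ¬r) = {2, 4, 5}
Sat(a ∧ r) = {0, 3}
Sat((EF ¬r) ∨ (a ∧ r)) = {0, 2, 3, 4, 5}
Sat(AX ((EF ¬r) ∨ (a ∧ r))) = {s : every successor in {0, 2, 3, 4, 5}} = {0, 3, 4, 5}

{0, 3, 4, 5}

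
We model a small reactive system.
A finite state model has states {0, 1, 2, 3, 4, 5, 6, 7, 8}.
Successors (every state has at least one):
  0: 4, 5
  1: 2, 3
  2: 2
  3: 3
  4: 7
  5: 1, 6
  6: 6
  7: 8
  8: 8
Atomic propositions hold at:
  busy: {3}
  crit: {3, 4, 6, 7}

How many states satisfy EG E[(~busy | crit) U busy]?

4

Sat(~busy) = {0, 1, 2, 4, 5, 6, 7, 8}
Sat(~busy | crit) = {0, 1, 2, 3, 4, 5, 6, 7, 8}
E[(~busy | crit) U busy]: least fixpoint, start Z0 = Sat(busy) = {3}, add states in Sat(~busy | crit) with some successor in Z. Z1 = {1, 3}; Z2 = {1, 3, 5}; Z3 = {0, 1, 3, 5}; fixed.
Sat(E[(~busy | crit) U busy]) = {0, 1, 3, 5}
EG E[(~busy | crit) U busy]: greatest fixpoint, start Z0 = {0, 1, 3, 5}, keep only states in Sat with some successor in Z. Already a fixed point.
Sat(EG E[(~busy | crit) U busy]) = {0, 1, 3, 5}
|Sat(EG E[(~busy | crit) U busy])| = |{0, 1, 3, 5}| = 4.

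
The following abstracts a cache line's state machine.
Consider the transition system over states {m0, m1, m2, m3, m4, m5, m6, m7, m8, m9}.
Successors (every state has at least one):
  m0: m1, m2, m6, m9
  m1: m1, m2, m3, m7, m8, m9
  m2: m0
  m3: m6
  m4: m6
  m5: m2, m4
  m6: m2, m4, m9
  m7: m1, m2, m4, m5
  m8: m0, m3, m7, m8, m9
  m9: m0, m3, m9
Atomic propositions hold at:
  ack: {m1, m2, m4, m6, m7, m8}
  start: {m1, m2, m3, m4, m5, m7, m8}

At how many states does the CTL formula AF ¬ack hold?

Sat(¬ack) = {m0, m3, m5, m9}
AF ¬ack: least fixpoint, start Z0 = {m0, m3, m5, m9}, add states with every successor in Z. Z1 = {m0, m2, m3, m5, m9}; fixed.
Sat(AF ¬ack) = {m0, m2, m3, m5, m9}
|Sat(AF ¬ack)| = |{m0, m2, m3, m5, m9}| = 5.

5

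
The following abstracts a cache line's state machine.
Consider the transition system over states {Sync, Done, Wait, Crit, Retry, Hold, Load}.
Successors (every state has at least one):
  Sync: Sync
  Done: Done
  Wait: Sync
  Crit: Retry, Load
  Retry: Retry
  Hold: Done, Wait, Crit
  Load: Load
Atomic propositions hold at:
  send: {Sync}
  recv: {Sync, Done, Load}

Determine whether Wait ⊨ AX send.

Yes

Sat(AX send) = {s : every successor in {Sync}} = {Sync, Wait}
Wait ∈ Sat(AX send) = {Sync, Wait}, so the formula holds at Wait.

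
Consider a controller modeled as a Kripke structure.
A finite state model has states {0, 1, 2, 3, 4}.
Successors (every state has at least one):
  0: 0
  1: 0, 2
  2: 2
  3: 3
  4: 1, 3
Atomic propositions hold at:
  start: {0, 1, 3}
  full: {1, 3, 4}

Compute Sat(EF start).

EF start: least fixpoint, start Z0 = {0, 1, 3}, add states with some successor in Z. Z1 = {0, 1, 3, 4}; fixed.
Sat(EF start) = {0, 1, 3, 4}

{0, 1, 3, 4}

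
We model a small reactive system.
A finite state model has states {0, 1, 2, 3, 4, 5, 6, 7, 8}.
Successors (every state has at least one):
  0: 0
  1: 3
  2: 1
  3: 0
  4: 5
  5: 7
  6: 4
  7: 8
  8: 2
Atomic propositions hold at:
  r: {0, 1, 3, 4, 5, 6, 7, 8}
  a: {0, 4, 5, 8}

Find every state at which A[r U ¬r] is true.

Sat(¬r) = {2}
A[r U ¬r]: least fixpoint, start Z0 = Sat(¬r) = {2}, add states in Sat(r) with every successor in Z. Z1 = {2, 8}; Z2 = {2, 7, 8}; Z3 = {2, 5, 7, 8}; Z4 = {2, 4, 5, 7, 8}; Z5 = {2, 4, 5, 6, 7, 8}; fixed.
Sat(A[r U ¬r]) = {2, 4, 5, 6, 7, 8}

{2, 4, 5, 6, 7, 8}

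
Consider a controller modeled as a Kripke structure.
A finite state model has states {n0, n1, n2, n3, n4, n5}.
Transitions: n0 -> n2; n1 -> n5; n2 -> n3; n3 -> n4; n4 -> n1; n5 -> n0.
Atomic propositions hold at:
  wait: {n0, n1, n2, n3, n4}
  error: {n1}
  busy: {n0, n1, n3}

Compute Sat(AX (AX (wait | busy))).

Sat(wait | busy) = {n0, n1, n2, n3, n4}
Sat(AX (wait | busy)) = {s : every successor in {n0, n1, n2, n3, n4}} = {n0, n2, n3, n4, n5}
Sat(AX (AX (wait | busy))) = {s : every successor in {n0, n2, n3, n4, n5}} = {n0, n1, n2, n3, n5}

{n0, n1, n2, n3, n5}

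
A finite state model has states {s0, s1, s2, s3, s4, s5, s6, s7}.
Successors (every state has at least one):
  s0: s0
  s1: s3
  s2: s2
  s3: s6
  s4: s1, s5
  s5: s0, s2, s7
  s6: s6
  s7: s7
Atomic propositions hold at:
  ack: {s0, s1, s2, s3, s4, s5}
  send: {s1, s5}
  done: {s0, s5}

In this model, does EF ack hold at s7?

EF ack: least fixpoint, start Z0 = {s0, s1, s2, s3, s4, s5}, add states with some successor in Z. Already a fixed point.
Sat(EF ack) = {s0, s1, s2, s3, s4, s5}
s7 ∉ Sat(EF ack) = {s0, s1, s2, s3, s4, s5}, so the formula does not hold at s7.

No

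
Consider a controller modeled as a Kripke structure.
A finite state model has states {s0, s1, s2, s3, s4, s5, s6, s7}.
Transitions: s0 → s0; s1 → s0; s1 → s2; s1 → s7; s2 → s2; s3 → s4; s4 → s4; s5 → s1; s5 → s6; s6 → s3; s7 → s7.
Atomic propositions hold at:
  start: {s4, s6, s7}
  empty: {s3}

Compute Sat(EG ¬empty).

Sat(¬empty) = {s0, s1, s2, s4, s5, s6, s7}
EG ¬empty: greatest fixpoint, start Z0 = {s0, s1, s2, s4, s5, s6, s7}, keep only states in Sat with some successor in Z. Z1 = {s0, s1, s2, s4, s5, s7}; fixed.
Sat(EG ¬empty) = {s0, s1, s2, s4, s5, s7}

{s0, s1, s2, s4, s5, s7}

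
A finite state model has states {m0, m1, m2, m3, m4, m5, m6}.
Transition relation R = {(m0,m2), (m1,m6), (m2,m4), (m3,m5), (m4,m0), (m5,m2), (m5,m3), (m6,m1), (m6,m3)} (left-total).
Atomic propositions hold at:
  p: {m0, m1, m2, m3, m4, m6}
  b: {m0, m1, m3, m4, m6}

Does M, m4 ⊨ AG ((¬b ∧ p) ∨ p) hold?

Yes

Sat(¬b) = {m2, m5}
Sat(¬b ∧ p) = {m2}
Sat((¬b ∧ p) ∨ p) = {m0, m1, m2, m3, m4, m6}
AG ((¬b ∧ p) ∨ p): greatest fixpoint, start Z0 = {m0, m1, m2, m3, m4, m6}, keep only states in Sat with every successor in Z. Z1 = {m0, m1, m2, m4, m6}; Z2 = {m0, m1, m2, m4}; Z3 = {m0, m2, m4}; fixed.
Sat(AG ((¬b ∧ p) ∨ p)) = {m0, m2, m4}
m4 ∈ Sat(AG ((¬b ∧ p) ∨ p)) = {m0, m2, m4}, so the formula holds at m4.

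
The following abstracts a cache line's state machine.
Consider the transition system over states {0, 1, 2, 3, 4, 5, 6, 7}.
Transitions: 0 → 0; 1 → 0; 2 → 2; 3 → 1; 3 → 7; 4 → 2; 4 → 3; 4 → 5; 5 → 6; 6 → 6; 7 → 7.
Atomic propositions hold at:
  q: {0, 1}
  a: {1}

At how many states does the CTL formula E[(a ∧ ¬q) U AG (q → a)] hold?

4

Sat(¬q) = {2, 3, 4, 5, 6, 7}
Sat(a ∧ ¬q) = ∅
Sat(q → a) = {1, 2, 3, 4, 5, 6, 7}
AG (q → a): greatest fixpoint, start Z0 = {1, 2, 3, 4, 5, 6, 7}, keep only states in Sat with every successor in Z. Z1 = {2, 3, 4, 5, 6, 7}; Z2 = {2, 4, 5, 6, 7}; Z3 = {2, 5, 6, 7}; fixed.
Sat(AG (q → a)) = {2, 5, 6, 7}
E[(a ∧ ¬q) U AG (q → a)]: least fixpoint, start Z0 = Sat(AG (q → a)) = {2, 5, 6, 7}, add states in Sat(a ∧ ¬q) with some successor in Z. Already a fixed point.
Sat(E[(a ∧ ¬q) U AG (q → a)]) = {2, 5, 6, 7}
|Sat(E[(a ∧ ¬q) U AG (q → a)])| = |{2, 5, 6, 7}| = 4.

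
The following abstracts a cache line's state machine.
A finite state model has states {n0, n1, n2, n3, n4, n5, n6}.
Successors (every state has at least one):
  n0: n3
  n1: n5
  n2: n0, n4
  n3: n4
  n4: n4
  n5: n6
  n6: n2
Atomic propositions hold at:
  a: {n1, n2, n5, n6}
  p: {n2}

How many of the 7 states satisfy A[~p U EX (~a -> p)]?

3

Sat(~p) = {n0, n1, n3, n4, n5, n6}
Sat(~a) = {n0, n3, n4}
Sat(~a -> p) = {n1, n2, n5, n6}
Sat(EX (~a -> p)) = {s : some successor in {n1, n2, n5, n6}} = {n1, n5, n6}
A[~p U EX (~a -> p)]: least fixpoint, start Z0 = Sat(EX (~a -> p)) = {n1, n5, n6}, add states in Sat(~p) with every successor in Z. Already a fixed point.
Sat(A[~p U EX (~a -> p)]) = {n1, n5, n6}
|Sat(A[~p U EX (~a -> p)])| = |{n1, n5, n6}| = 3.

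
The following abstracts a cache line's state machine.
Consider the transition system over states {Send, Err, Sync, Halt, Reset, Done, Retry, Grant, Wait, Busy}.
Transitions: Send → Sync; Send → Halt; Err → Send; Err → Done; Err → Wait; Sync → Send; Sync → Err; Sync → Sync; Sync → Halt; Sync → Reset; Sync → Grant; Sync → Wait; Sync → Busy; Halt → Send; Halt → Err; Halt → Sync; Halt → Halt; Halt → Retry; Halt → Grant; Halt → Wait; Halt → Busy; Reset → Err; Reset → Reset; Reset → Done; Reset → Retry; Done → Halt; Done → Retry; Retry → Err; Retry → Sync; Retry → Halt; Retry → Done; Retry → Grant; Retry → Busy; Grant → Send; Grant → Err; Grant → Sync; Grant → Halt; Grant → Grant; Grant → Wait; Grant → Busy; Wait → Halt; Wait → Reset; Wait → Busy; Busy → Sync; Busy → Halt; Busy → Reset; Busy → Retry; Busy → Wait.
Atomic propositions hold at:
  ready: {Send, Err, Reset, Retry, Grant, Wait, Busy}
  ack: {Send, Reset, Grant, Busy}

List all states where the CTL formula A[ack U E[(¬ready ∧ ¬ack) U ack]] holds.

{Send, Sync, Halt, Reset, Done, Grant, Busy}

Sat(¬ready) = {Sync, Halt, Done}
Sat(¬ack) = {Err, Sync, Halt, Done, Retry, Wait}
Sat(¬ready ∧ ¬ack) = {Sync, Halt, Done}
E[(¬ready ∧ ¬ack) U ack]: least fixpoint, start Z0 = Sat(ack) = {Send, Reset, Grant, Busy}, add states in Sat(¬ready ∧ ¬ack) with some successor in Z. Z1 = {Send, Sync, Halt, Reset, Grant, Busy}; Z2 = {Send, Sync, Halt, Reset, Done, Grant, Busy}; fixed.
Sat(E[(¬ready ∧ ¬ack) U ack]) = {Send, Sync, Halt, Reset, Done, Grant, Busy}
A[ack U E[(¬ready ∧ ¬ack) U ack]]: least fixpoint, start Z0 = Sat(E[(¬ready ∧ ¬ack) U ack]) = {Send, Sync, Halt, Reset, Done, Grant, Busy}, add states in Sat(ack) with every successor in Z. Already a fixed point.
Sat(A[ack U E[(¬ready ∧ ¬ack) U ack]]) = {Send, Sync, Halt, Reset, Done, Grant, Busy}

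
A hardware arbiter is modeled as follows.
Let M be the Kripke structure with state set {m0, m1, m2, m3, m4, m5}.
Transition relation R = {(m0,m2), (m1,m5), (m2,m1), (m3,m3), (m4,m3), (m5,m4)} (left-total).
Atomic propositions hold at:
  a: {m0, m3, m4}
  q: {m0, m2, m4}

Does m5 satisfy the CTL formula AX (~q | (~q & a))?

No

Sat(~q) = {m1, m3, m5}
Sat(~q & a) = {m3}
Sat(~q | (~q & a)) = {m1, m3, m5}
Sat(AX (~q | (~q & a))) = {s : every successor in {m1, m3, m5}} = {m1, m2, m3, m4}
m5 ∉ Sat(AX (~q | (~q & a))) = {m1, m2, m3, m4}, so the formula does not hold at m5.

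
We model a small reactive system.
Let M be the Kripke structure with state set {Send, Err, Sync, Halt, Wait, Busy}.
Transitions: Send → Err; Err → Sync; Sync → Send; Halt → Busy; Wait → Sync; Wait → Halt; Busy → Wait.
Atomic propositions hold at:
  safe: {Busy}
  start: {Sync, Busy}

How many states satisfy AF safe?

2

AF safe: least fixpoint, start Z0 = {Busy}, add states with every successor in Z. Z1 = {Halt, Busy}; fixed.
Sat(AF safe) = {Halt, Busy}
|Sat(AF safe)| = |{Halt, Busy}| = 2.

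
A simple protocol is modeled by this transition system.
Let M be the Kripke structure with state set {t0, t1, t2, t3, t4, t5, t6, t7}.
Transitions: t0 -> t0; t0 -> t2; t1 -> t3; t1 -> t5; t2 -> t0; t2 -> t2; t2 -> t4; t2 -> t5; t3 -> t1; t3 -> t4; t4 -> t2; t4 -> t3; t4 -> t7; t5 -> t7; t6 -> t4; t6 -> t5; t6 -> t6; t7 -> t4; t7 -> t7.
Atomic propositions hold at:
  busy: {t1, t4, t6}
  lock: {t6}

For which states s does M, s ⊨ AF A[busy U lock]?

{t6}

A[busy U lock]: least fixpoint, start Z0 = Sat(lock) = {t6}, add states in Sat(busy) with every successor in Z. Already a fixed point.
Sat(A[busy U lock]) = {t6}
AF A[busy U lock]: least fixpoint, start Z0 = {t6}, add states with every successor in Z. Already a fixed point.
Sat(AF A[busy U lock]) = {t6}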